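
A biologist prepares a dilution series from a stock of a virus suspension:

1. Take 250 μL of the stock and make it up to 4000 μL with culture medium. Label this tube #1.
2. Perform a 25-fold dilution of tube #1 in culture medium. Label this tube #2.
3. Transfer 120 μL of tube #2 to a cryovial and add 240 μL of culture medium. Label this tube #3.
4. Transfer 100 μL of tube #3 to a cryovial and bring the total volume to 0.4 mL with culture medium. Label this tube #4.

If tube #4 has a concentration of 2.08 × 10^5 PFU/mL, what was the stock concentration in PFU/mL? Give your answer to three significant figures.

Step 1: 250 μL brought to 4000 μL → factor 4000/250 = 16
Step 2: 25-fold → factor 25
Step 3: 120 μL + 240 μL = 360 μL total → factor 360/120 = 3
Step 4: 100 μL brought to 0.4 mL → factor 400/100 = 4
Overall dilution factor = 16 × 25 × 3 × 4 = 4800
Stock = 2.08 × 10^5 PFU/mL × 4800 = 9.98 × 10^8 PFU/mL

9.98 × 10^8 PFU/mL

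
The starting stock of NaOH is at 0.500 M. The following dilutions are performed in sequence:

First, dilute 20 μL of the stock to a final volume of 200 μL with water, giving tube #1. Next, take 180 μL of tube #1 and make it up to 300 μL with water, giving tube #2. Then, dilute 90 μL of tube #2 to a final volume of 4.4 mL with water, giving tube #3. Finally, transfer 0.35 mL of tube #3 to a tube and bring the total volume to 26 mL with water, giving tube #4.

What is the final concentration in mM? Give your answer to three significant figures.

Step 1: 20 μL brought to 200 μL → factor 200/20 = 10
Step 2: 180 μL brought to 300 μL → factor 300/180 = 1.6667
Step 3: 90 μL brought to 4.4 mL → factor 4400/90 = 48.889
Step 4: 0.35 mL brought to 26 mL → factor 26/0.35 = 74.286
Overall dilution factor = 10 × 1.6667 × 48.889 × 74.286 = 60529
Final = 0.500 M / 60529 = 8.260 × 10^-6 M = 0.00826 mM

0.00826 mM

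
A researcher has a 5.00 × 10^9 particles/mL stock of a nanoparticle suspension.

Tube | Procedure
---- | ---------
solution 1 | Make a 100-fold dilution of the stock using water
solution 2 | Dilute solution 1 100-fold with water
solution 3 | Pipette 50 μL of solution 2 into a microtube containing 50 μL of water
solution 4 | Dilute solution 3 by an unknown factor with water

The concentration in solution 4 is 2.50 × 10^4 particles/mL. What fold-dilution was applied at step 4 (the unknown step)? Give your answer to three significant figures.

Step 1: 100-fold → factor 100
Step 2: 100-fold → factor 100
Step 3: 50 μL + 50 μL = 100 μL total → factor 100/50 = 2
Step 4: unknown factor x
Product of known-step factors = 20000
Overall factor = 5.00 × 10^9 particles/mL / (2.50 × 10^4 particles/mL) = 2 × 10^5
x = 2 × 10^5 / 20000 = 10.0

10.0-fold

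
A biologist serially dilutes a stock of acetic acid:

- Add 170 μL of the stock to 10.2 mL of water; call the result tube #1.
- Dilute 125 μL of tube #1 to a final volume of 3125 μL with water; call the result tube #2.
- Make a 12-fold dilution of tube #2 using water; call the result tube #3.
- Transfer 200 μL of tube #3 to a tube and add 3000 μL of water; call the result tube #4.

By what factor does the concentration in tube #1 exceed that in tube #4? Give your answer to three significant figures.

Step 1: 170 μL + 10.2 mL = 10370 μL total → factor 10370/170 = 61
Step 2: 125 μL brought to 3125 μL → factor 3125/125 = 25
Step 3: 12-fold → factor 12
Step 4: 200 μL + 3000 μL = 3200 μL total → factor 3200/200 = 16
Dilution factor to tube #1 = 61; to tube #4 = 2.928 × 10^5
[tube #1]/[tube #4] = (factor to tube #4)/(factor to tube #1) = 2.928 × 10^5/61 = 4.80 × 10^3

4.80 × 10^3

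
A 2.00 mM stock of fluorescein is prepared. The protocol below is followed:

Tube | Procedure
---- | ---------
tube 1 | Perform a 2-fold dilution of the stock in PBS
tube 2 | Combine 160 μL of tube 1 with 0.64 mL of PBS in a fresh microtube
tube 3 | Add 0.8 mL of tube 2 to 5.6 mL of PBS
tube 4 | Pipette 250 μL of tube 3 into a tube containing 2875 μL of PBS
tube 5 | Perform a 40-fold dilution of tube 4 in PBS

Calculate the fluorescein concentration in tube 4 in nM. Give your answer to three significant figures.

2.00 × 10^3 nM

Step 1: 2-fold → factor 2
Step 2: 160 μL + 0.64 mL = 800 μL total → factor 800/160 = 5
Step 3: 0.8 mL + 5.6 mL = 6.4 mL total → factor 6.4/0.8 = 8
Step 4: 250 μL + 2875 μL = 3125 μL total → factor 3125/250 = 12.5
Dilution factor through tube 4 = 2 × 5 × 8 × 12.5 = 1000
[tube 4] = 2.00 mM / 1000 = 0.002000 mM = 2.00 × 10^3 nM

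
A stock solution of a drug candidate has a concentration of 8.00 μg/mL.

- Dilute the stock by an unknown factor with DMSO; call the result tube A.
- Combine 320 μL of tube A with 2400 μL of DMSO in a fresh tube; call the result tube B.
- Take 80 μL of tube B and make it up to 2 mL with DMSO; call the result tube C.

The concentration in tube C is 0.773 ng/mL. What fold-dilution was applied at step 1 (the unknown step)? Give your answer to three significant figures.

48.7-fold

Step 1: unknown factor x
Step 2: 320 μL + 2400 μL = 2720 μL total → factor 2720/320 = 8.5
Step 3: 80 μL brought to 2 mL → factor 2000/80 = 25
Product of known-step factors = 212.5
Overall factor = 8.00 μg/mL / (0.773 ng/mL) = 10349
x = 10349 / 212.5 = 48.7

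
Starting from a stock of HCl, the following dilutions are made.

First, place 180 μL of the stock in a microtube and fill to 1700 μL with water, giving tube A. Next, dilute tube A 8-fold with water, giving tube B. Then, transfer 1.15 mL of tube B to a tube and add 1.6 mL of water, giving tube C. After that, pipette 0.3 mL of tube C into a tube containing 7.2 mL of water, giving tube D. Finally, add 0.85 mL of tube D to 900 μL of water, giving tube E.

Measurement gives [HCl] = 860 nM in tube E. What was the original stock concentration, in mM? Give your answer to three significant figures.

8.00 mM

Step 1: 180 μL brought to 1700 μL → factor 1700/180 = 9.4444
Step 2: 8-fold → factor 8
Step 3: 1.15 mL + 1.6 mL = 2.75 mL total → factor 2.75/1.15 = 2.3913
Step 4: 0.3 mL + 7.2 mL = 7.5 mL total → factor 7.5/0.3 = 25
Step 5: 0.85 mL + 900 μL = 1.75 mL total → factor 1.75/0.85 = 2.0588
Overall dilution factor = 9.4444 × 8 × 2.3913 × 25 × 2.0588 = 9299.5
Stock = 860 nM × 9299.5 = 7.998 × 10^6 nM = 8.00 mM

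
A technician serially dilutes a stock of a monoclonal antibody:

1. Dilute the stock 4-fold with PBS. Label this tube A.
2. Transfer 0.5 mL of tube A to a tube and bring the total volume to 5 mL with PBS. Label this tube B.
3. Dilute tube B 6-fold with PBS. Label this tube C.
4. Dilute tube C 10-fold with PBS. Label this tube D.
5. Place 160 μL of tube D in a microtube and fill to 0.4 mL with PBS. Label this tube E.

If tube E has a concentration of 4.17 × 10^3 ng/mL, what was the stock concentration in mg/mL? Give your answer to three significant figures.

Step 1: 4-fold → factor 4
Step 2: 0.5 mL brought to 5 mL → factor 5/0.5 = 10
Step 3: 6-fold → factor 6
Step 4: 10-fold → factor 10
Step 5: 160 μL brought to 0.4 mL → factor 400/160 = 2.5
Overall dilution factor = 4 × 10 × 6 × 10 × 2.5 = 6000
Stock = 4.17 × 10^3 ng/mL × 6000 = 2.502 × 10^7 ng/mL = 25.0 mg/mL

25.0 mg/mL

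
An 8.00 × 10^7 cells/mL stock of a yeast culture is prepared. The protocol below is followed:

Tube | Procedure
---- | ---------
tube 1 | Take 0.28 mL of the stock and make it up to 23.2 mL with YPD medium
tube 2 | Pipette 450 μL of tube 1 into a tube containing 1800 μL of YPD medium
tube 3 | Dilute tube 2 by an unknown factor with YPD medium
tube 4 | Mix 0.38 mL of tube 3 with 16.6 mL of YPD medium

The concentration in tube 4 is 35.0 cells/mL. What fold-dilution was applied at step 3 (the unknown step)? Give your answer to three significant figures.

Step 1: 0.28 mL brought to 23.2 mL → factor 23.2/0.28 = 82.857
Step 2: 450 μL + 1800 μL = 2250 μL total → factor 2250/450 = 5
Step 3: unknown factor x
Step 4: 0.38 mL + 16.6 mL = 16.98 mL total → factor 16.98/0.38 = 44.684
Product of known-step factors = 18512
Overall factor = 8.00 × 10^7 cells/mL / (35.0 cells/mL) = 2.2857 × 10^6
x = 2.2857 × 10^6 / 18512 = 123

123-fold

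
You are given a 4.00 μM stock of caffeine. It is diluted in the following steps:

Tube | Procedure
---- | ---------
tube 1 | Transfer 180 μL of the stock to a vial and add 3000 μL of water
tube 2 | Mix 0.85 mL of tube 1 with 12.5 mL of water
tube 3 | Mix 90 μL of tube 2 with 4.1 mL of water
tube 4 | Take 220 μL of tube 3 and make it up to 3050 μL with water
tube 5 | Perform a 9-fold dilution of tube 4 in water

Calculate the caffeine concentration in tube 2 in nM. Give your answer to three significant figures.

14.4 nM

Step 1: 180 μL + 3000 μL = 3180 μL total → factor 3180/180 = 17.667
Step 2: 0.85 mL + 12.5 mL = 13.35 mL total → factor 13.35/0.85 = 15.706
Dilution factor through tube 2 = 17.667 × 15.706 = 277.47
[tube 2] = 4.00 μM / 277.47 = 0.01442 μM = 14.4 nM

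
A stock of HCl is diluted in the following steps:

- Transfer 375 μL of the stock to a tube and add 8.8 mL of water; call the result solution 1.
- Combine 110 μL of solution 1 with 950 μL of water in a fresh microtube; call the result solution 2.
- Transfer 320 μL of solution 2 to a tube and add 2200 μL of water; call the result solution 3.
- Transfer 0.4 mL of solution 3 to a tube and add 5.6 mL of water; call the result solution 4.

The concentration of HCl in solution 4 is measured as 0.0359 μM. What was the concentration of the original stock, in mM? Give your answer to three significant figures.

1.00 mM

Step 1: 375 μL + 8.8 mL = 9175 μL total → factor 9175/375 = 24.467
Step 2: 110 μL + 950 μL = 1060 μL total → factor 1060/110 = 9.6364
Step 3: 320 μL + 2200 μL = 2520 μL total → factor 2520/320 = 7.875
Step 4: 0.4 mL + 5.6 mL = 6 mL total → factor 6/0.4 = 15
Overall dilution factor = 24.467 × 9.6364 × 7.875 × 15 = 27850
Stock = 0.0359 μM × 27850 = 999.8 μM = 1.00 mM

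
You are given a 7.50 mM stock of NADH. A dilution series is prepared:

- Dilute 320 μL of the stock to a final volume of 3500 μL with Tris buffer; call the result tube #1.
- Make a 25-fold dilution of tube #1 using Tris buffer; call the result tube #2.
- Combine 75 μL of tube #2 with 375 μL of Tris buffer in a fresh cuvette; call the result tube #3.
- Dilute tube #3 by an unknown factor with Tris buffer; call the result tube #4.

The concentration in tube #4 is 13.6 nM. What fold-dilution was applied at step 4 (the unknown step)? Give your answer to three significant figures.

Step 1: 320 μL brought to 3500 μL → factor 3500/320 = 10.938
Step 2: 25-fold → factor 25
Step 3: 75 μL + 375 μL = 450 μL total → factor 450/75 = 6
Step 4: unknown factor x
Product of known-step factors = 1640.6
Overall factor = 7.50 mM / (13.6 nM) = 5.5147 × 10^5
x = 5.5147 × 10^5 / 1640.6 = 336

336-fold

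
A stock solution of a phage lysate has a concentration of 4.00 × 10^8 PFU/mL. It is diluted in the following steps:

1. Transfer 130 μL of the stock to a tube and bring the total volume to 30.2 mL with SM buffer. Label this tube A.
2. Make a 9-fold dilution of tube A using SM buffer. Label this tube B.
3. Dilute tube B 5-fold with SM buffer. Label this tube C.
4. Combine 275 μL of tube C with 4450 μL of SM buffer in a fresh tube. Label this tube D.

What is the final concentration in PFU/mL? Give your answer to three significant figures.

2.23 × 10^3 PFU/mL

Step 1: 130 μL brought to 30.2 mL → factor 30200/130 = 232.31
Step 2: 9-fold → factor 9
Step 3: 5-fold → factor 5
Step 4: 275 μL + 4450 μL = 4725 μL total → factor 4725/275 = 17.182
Overall dilution factor = 232.31 × 9 × 5 × 17.182 = 1.7962 × 10^5
Final = 4.00 × 10^8 PFU/mL / 1.7962 × 10^5 = 2.23 × 10^3 PFU/mL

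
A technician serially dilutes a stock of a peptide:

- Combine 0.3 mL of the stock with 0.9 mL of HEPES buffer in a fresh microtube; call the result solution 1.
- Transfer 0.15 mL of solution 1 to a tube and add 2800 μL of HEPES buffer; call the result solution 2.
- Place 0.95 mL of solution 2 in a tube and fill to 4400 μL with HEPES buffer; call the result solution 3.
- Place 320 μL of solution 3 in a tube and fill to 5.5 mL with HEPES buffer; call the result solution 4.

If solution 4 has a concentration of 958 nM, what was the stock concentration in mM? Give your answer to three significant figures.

Step 1: 0.3 mL + 0.9 mL = 1.2 mL total → factor 1.2/0.3 = 4
Step 2: 0.15 mL + 2800 μL = 2.95 mL total → factor 2.95/0.15 = 19.667
Step 3: 0.95 mL brought to 4400 μL → factor 4.4/0.95 = 4.6316
Step 4: 320 μL brought to 5.5 mL → factor 5500/320 = 17.188
Overall dilution factor = 4 × 19.667 × 4.6316 × 17.188 = 6262.3
Stock = 958 nM × 6262.3 = 5.999 × 10^6 nM = 6.00 mM

6.00 mM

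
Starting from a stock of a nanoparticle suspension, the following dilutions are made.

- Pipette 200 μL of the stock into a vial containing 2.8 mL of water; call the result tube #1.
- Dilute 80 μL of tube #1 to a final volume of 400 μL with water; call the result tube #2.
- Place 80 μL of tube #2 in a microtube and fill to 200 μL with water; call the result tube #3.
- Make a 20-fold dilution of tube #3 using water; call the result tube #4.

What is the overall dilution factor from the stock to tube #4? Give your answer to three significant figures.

Step 1: 200 μL + 2.8 mL = 3000 μL total → factor 3000/200 = 15
Step 2: 80 μL brought to 400 μL → factor 400/80 = 5
Step 3: 80 μL brought to 200 μL → factor 200/80 = 2.5
Step 4: 20-fold → factor 20
Overall dilution factor = 15 × 5 × 2.5 × 20 = 3750

3.75 × 10^3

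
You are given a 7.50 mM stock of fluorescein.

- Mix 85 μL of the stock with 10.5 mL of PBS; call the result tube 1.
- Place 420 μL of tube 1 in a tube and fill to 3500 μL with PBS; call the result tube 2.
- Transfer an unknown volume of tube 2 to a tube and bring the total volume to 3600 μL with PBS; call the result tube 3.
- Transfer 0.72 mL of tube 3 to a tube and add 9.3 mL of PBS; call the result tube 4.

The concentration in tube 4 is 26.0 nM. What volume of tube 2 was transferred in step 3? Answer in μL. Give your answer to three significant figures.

Step 1: 85 μL + 10.5 mL = 10585 μL total → factor 10585/85 = 124.53
Step 2: 420 μL brought to 3500 μL → factor 3500/420 = 8.3333
Step 3: v brought to 3600 μL → factor = 3600 μL/v
Step 4: 0.72 mL + 9.3 mL = 10.02 mL total → factor 10.02/0.72 = 13.917
Product of known-step factors = 14442
Overall factor = 7.50 mM / (26.0 nM) = 2.8846 × 10^5
Step-3 factor = 2.8846 × 10^5 / 14442 = 19.974
v = 3600 μL / 19.974 = 180 μL

180 μL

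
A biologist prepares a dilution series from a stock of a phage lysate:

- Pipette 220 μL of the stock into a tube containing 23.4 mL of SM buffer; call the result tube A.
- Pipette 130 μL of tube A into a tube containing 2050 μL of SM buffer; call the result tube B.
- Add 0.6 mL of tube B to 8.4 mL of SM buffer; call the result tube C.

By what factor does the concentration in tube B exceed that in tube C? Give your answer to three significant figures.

15.0

Step 1: 220 μL + 23.4 mL = 23620 μL total → factor 23620/220 = 107.36
Step 2: 130 μL + 2050 μL = 2180 μL total → factor 2180/130 = 16.769
Step 3: 0.6 mL + 8.4 mL = 9 mL total → factor 9/0.6 = 15
Dilution factor to tube B = 1800.4; to tube C = 27006
[tube B]/[tube C] = (factor to tube C)/(factor to tube B) = 27006/1800.4 = 15.0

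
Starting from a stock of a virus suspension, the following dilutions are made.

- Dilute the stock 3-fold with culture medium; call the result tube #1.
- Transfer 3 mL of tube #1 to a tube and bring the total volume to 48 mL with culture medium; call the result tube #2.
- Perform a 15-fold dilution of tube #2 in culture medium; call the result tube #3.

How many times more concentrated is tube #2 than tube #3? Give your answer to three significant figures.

15.0

Step 1: 3-fold → factor 3
Step 2: 3 mL brought to 48 mL → factor 48/3 = 16
Step 3: 15-fold → factor 15
Dilution factor to tube #2 = 48; to tube #3 = 720
[tube #2]/[tube #3] = (factor to tube #3)/(factor to tube #2) = 720/48 = 15.0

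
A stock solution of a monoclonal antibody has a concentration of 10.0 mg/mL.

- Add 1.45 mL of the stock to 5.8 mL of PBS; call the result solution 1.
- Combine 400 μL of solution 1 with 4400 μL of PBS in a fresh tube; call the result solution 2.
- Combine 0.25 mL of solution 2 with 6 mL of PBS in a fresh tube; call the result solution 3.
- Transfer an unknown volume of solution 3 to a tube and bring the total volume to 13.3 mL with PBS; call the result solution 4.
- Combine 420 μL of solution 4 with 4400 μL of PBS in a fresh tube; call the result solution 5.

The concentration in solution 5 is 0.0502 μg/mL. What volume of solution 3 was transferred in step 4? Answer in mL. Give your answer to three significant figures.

Step 1: 1.45 mL + 5.8 mL = 7.25 mL total → factor 7.25/1.45 = 5
Step 2: 400 μL + 4400 μL = 4800 μL total → factor 4800/400 = 12
Step 3: 0.25 mL + 6 mL = 6.25 mL total → factor 6.25/0.25 = 25
Step 4: v brought to 13.3 mL → factor = 13.3 mL/v
Step 5: 420 μL + 4400 μL = 4820 μL total → factor 4820/420 = 11.476
Product of known-step factors = 17214
Overall factor = 10.0 mg/mL / (0.0502 μg/mL) = 1.992 × 10^5
Step-4 factor = 1.992 × 10^5 / 17214 = 11.572
v = 13.3 mL / 11.572 = 1.15 mL

1.15 mL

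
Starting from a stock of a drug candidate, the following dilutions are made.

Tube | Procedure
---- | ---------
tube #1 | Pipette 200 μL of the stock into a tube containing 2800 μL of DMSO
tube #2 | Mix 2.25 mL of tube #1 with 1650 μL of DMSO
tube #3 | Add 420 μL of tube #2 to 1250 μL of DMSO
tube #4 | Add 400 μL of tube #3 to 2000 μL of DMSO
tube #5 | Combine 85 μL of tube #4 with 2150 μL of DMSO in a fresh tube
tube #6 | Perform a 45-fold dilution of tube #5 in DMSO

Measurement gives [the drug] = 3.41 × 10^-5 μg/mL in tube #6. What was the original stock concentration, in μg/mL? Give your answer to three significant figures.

Step 1: 200 μL + 2800 μL = 3000 μL total → factor 3000/200 = 15
Step 2: 2.25 mL + 1650 μL = 3.9 mL total → factor 3.9/2.25 = 1.7333
Step 3: 420 μL + 1250 μL = 1670 μL total → factor 1670/420 = 3.9762
Step 4: 400 μL + 2000 μL = 2400 μL total → factor 2400/400 = 6
Step 5: 85 μL + 2150 μL = 2235 μL total → factor 2235/85 = 26.294
Step 6: 45-fold → factor 45
Overall dilution factor = 15 × 1.7333 × 3.9762 × 6 × 26.294 × 45 = 7.3394 × 10^5
Stock = 3.41 × 10^-5 μg/mL × 7.3394 × 10^5 = 25.0 μg/mL

25.0 μg/mL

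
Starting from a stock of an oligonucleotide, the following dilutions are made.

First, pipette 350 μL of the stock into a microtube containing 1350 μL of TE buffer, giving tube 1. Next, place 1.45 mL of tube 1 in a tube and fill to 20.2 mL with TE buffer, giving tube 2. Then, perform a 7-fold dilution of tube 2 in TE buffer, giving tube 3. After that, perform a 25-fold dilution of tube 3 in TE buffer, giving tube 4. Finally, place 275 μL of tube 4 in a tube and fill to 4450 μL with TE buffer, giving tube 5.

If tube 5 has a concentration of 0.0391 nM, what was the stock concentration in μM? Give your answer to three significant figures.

7.49 μM

Step 1: 350 μL + 1350 μL = 1700 μL total → factor 1700/350 = 4.8571
Step 2: 1.45 mL brought to 20.2 mL → factor 20.2/1.45 = 13.931
Step 3: 7-fold → factor 7
Step 4: 25-fold → factor 25
Step 5: 275 μL brought to 4450 μL → factor 4450/275 = 16.182
Overall dilution factor = 4.8571 × 13.931 × 7 × 25 × 16.182 = 1.9162 × 10^5
Stock = 0.0391 nM × 1.9162 × 10^5 = 7492 nM = 7.49 μM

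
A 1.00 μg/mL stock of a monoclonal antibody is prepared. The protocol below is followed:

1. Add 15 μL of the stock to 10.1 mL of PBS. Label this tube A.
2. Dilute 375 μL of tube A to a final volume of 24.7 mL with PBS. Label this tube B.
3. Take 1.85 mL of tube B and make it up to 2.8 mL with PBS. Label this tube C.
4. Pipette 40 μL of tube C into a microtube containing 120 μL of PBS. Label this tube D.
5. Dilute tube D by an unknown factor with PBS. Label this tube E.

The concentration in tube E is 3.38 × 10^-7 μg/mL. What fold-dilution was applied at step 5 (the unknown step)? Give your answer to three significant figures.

Step 1: 15 μL + 10.1 mL = 10115 μL total → factor 10115/15 = 674.33
Step 2: 375 μL brought to 24.7 mL → factor 24700/375 = 65.867
Step 3: 1.85 mL brought to 2.8 mL → factor 2.8/1.85 = 1.5135
Step 4: 40 μL + 120 μL = 160 μL total → factor 160/40 = 4
Step 5: unknown factor x
Product of known-step factors = 2.689 × 10^5
Overall factor = 1.00 μg/mL / (3.38 × 10^-7 μg/mL) = 2.9586 × 10^6
x = 2.9586 × 10^6 / 2.689 × 10^5 = 11.0

11.0-fold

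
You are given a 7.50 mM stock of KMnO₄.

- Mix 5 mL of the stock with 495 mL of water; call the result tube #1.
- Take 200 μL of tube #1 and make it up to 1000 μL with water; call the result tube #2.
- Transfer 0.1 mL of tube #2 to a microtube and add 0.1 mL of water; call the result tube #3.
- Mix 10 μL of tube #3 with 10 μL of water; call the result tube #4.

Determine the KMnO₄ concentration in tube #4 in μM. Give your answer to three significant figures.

Step 1: 5 mL + 495 mL = 500 mL total → factor 500/5 = 100
Step 2: 200 μL brought to 1000 μL → factor 1000/200 = 5
Step 3: 0.1 mL + 0.1 mL = 0.2 mL total → factor 0.2/0.1 = 2
Step 4: 10 μL + 10 μL = 20 μL total → factor 20/10 = 2
Overall dilution factor = 100 × 5 × 2 × 2 = 2000
Final = 7.50 mM / 2000 = 0.003750 mM = 3.75 μM

3.75 μM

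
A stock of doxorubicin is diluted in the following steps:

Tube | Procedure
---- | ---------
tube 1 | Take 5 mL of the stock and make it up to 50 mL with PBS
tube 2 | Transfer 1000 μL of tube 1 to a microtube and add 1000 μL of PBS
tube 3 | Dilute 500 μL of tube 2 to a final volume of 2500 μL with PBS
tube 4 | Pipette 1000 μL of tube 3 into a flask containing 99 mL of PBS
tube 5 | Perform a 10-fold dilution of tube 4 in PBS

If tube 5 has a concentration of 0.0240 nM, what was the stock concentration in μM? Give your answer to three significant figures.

2.40 μM

Step 1: 5 mL brought to 50 mL → factor 50/5 = 10
Step 2: 1000 μL + 1000 μL = 2000 μL total → factor 2000/1000 = 2
Step 3: 500 μL brought to 2500 μL → factor 2500/500 = 5
Step 4: 1000 μL + 99 mL = 1 × 10^5 μL total → factor 1 × 10^5/1000 = 100
Step 5: 10-fold → factor 10
Overall dilution factor = 10 × 2 × 5 × 100 × 10 = 1 × 10^5
Stock = 0.0240 nM × 1 × 10^5 = 2400 nM = 2.40 μM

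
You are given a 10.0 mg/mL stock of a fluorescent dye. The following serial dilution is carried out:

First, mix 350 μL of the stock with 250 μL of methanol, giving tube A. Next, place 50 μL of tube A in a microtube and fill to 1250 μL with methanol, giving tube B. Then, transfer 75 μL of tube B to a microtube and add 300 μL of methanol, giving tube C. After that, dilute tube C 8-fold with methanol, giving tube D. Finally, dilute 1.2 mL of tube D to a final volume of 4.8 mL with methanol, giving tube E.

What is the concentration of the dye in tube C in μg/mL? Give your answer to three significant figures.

46.7 μg/mL

Step 1: 350 μL + 250 μL = 600 μL total → factor 600/350 = 1.7143
Step 2: 50 μL brought to 1250 μL → factor 1250/50 = 25
Step 3: 75 μL + 300 μL = 375 μL total → factor 375/75 = 5
Dilution factor through tube C = 1.7143 × 25 × 5 = 214.29
[tube C] = 10.0 mg/mL / 214.29 = 0.04667 mg/mL = 46.7 μg/mL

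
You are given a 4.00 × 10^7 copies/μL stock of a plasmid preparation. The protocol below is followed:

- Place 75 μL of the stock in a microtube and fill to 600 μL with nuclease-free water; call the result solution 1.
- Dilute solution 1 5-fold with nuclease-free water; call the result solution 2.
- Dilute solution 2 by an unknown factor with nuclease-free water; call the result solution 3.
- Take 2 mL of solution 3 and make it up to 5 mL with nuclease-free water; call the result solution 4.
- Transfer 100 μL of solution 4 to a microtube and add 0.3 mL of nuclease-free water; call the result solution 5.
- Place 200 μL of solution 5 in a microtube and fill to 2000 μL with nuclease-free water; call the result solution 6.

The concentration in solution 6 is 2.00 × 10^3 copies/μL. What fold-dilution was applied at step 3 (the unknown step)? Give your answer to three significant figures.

Step 1: 75 μL brought to 600 μL → factor 600/75 = 8
Step 2: 5-fold → factor 5
Step 3: unknown factor x
Step 4: 2 mL brought to 5 mL → factor 5/2 = 2.5
Step 5: 100 μL + 0.3 mL = 400 μL total → factor 400/100 = 4
Step 6: 200 μL brought to 2000 μL → factor 2000/200 = 10
Product of known-step factors = 4000
Overall factor = 4.00 × 10^7 copies/μL / (2.00 × 10^3 copies/μL) = 20000
x = 20000 / 4000 = 5.00

5.00-fold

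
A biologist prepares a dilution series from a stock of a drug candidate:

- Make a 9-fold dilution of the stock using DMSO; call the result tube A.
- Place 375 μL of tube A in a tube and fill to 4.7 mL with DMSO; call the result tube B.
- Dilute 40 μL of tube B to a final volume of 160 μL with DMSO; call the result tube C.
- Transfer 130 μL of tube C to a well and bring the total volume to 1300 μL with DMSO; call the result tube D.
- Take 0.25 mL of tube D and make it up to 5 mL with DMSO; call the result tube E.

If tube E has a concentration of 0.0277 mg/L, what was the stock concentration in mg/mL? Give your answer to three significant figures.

2.50 mg/mL

Step 1: 9-fold → factor 9
Step 2: 375 μL brought to 4.7 mL → factor 4700/375 = 12.533
Step 3: 40 μL brought to 160 μL → factor 160/40 = 4
Step 4: 130 μL brought to 1300 μL → factor 1300/130 = 10
Step 5: 0.25 mL brought to 5 mL → factor 5/0.25 = 20
Overall dilution factor = 9 × 12.533 × 4 × 10 × 20 = 90240
Stock = 0.0277 mg/L × 90240 = 2500 mg/L = 2.50 mg/mL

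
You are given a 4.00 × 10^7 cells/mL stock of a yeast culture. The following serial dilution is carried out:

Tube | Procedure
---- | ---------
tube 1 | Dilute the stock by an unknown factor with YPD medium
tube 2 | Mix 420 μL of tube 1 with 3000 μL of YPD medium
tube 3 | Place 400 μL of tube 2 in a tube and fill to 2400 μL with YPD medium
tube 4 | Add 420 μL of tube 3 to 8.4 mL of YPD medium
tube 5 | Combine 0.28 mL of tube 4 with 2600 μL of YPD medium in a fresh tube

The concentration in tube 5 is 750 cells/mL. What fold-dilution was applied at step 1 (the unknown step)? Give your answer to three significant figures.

5.05-fold

Step 1: unknown factor x
Step 2: 420 μL + 3000 μL = 3420 μL total → factor 3420/420 = 8.1429
Step 3: 400 μL brought to 2400 μL → factor 2400/400 = 6
Step 4: 420 μL + 8.4 mL = 8820 μL total → factor 8820/420 = 21
Step 5: 0.28 mL + 2600 μL = 2.88 mL total → factor 2.88/0.28 = 10.286
Product of known-step factors = 10553
Overall factor = 4.00 × 10^7 cells/mL / (750 cells/mL) = 53333
x = 53333 / 10553 = 5.05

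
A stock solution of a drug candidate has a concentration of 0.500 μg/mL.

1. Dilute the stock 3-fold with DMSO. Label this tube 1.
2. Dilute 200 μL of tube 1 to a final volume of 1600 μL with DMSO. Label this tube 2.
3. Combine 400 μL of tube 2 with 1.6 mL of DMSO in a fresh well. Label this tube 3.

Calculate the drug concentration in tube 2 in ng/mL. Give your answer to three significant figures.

20.8 ng/mL

Step 1: 3-fold → factor 3
Step 2: 200 μL brought to 1600 μL → factor 1600/200 = 8
Dilution factor through tube 2 = 3 × 8 = 24
[tube 2] = 0.500 μg/mL / 24 = 0.02083 μg/mL = 20.8 ng/mL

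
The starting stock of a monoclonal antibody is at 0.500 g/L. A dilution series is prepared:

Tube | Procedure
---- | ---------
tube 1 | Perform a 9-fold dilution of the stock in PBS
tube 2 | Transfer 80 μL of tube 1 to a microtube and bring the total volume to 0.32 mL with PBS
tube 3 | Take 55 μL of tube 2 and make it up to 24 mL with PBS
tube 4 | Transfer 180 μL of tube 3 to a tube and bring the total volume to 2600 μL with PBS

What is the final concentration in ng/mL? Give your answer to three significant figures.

2.20 ng/mL

Step 1: 9-fold → factor 9
Step 2: 80 μL brought to 0.32 mL → factor 320/80 = 4
Step 3: 55 μL brought to 24 mL → factor 24000/55 = 436.36
Step 4: 180 μL brought to 2600 μL → factor 2600/180 = 14.444
Overall dilution factor = 9 × 4 × 436.36 × 14.444 = 2.2691 × 10^5
Final = 0.500 g/L / 2.2691 × 10^5 = 2.204 × 10^-6 g/L = 2.20 ng/mL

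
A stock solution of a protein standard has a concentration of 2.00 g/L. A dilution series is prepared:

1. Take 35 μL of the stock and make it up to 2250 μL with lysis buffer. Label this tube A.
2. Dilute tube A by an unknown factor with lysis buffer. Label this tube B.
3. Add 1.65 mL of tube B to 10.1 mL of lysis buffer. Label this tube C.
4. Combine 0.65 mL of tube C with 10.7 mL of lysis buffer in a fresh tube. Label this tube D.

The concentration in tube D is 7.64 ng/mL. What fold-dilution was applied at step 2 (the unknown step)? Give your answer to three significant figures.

Step 1: 35 μL brought to 2250 μL → factor 2250/35 = 64.286
Step 2: unknown factor x
Step 3: 1.65 mL + 10.1 mL = 11.75 mL total → factor 11.75/1.65 = 7.1212
Step 4: 0.65 mL + 10.7 mL = 11.35 mL total → factor 11.35/0.65 = 17.462
Product of known-step factors = 7993.8
Overall factor = 2.00 g/L / (7.64 ng/mL) = 2.6178 × 10^5
x = 2.6178 × 10^5 / 7993.8 = 32.7

32.7-fold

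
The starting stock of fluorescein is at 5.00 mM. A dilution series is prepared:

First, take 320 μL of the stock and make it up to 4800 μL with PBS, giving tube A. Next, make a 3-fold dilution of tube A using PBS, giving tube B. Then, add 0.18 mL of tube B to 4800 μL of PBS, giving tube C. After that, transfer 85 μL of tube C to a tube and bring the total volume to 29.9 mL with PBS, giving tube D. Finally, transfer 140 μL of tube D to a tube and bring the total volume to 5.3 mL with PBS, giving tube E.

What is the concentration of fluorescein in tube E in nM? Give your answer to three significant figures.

Step 1: 320 μL brought to 4800 μL → factor 4800/320 = 15
Step 2: 3-fold → factor 3
Step 3: 0.18 mL + 4800 μL = 4.98 mL total → factor 4.98/0.18 = 27.667
Step 4: 85 μL brought to 29.9 mL → factor 29900/85 = 351.76
Step 5: 140 μL brought to 5.3 mL → factor 5300/140 = 37.857
Overall dilution factor = 15 × 3 × 27.667 × 351.76 × 37.857 = 1.6579 × 10^7
Final = 5.00 mM / 1.6579 × 10^7 = 3.016 × 10^-7 mM = 0.302 nM

0.302 nM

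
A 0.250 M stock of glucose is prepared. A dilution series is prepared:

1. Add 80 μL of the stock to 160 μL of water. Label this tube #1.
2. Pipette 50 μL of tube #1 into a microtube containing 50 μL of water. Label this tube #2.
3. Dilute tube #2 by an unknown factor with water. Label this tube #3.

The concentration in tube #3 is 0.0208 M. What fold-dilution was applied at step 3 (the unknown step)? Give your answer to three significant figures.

Step 1: 80 μL + 160 μL = 240 μL total → factor 240/80 = 3
Step 2: 50 μL + 50 μL = 100 μL total → factor 100/50 = 2
Step 3: unknown factor x
Product of known-step factors = 6
Overall factor = 0.250 M / (0.0208 M) = 12.019
x = 12.019 / 6 = 2.00

2.00-fold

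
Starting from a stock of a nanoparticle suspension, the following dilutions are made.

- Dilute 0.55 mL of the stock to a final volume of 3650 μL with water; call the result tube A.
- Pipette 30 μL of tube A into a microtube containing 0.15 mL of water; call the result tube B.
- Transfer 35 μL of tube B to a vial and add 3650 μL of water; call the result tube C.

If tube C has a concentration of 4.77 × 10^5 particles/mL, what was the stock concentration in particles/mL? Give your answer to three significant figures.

2.00 × 10^9 particles/mL

Step 1: 0.55 mL brought to 3650 μL → factor 3.65/0.55 = 6.6364
Step 2: 30 μL + 0.15 mL = 180 μL total → factor 180/30 = 6
Step 3: 35 μL + 3650 μL = 3685 μL total → factor 3685/35 = 105.29
Overall dilution factor = 6.6364 × 6 × 105.29 = 4192.3
Stock = 4.77 × 10^5 particles/mL × 4192.3 = 2.00 × 10^9 particles/mL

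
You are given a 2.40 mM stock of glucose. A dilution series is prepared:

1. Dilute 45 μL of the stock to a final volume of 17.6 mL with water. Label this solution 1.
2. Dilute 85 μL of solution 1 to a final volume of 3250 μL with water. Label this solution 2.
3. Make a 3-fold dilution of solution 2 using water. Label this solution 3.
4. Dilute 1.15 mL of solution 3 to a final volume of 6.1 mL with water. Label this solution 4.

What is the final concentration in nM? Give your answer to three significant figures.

10.1 nM

Step 1: 45 μL brought to 17.6 mL → factor 17600/45 = 391.11
Step 2: 85 μL brought to 3250 μL → factor 3250/85 = 38.235
Step 3: 3-fold → factor 3
Step 4: 1.15 mL brought to 6.1 mL → factor 6.1/1.15 = 5.3043
Overall dilution factor = 391.11 × 38.235 × 3 × 5.3043 = 2.3797 × 10^5
Final = 2.40 mM / 2.3797 × 10^5 = 1.009 × 10^-5 mM = 10.1 nM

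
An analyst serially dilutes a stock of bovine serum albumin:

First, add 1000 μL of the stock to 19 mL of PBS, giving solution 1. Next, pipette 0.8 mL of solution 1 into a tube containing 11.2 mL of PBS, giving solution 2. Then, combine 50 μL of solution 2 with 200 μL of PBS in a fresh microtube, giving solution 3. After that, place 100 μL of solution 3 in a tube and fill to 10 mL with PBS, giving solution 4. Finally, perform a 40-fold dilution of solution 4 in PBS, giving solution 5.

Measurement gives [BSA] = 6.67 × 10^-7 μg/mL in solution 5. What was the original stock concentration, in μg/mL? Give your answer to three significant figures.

4.00 μg/mL

Step 1: 1000 μL + 19 mL = 20000 μL total → factor 20000/1000 = 20
Step 2: 0.8 mL + 11.2 mL = 12 mL total → factor 12/0.8 = 15
Step 3: 50 μL + 200 μL = 250 μL total → factor 250/50 = 5
Step 4: 100 μL brought to 10 mL → factor 10000/100 = 100
Step 5: 40-fold → factor 40
Overall dilution factor = 20 × 15 × 5 × 100 × 40 = 6 × 10^6
Stock = 6.67 × 10^-7 μg/mL × 6 × 10^6 = 4.00 μg/mL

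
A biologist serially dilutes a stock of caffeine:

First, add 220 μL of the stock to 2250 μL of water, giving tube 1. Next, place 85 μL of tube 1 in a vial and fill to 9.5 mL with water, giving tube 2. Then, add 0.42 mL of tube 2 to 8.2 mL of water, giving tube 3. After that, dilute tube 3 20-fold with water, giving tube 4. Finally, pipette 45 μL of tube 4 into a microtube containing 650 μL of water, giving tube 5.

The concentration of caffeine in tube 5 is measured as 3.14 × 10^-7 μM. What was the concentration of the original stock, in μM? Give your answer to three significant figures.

Step 1: 220 μL + 2250 μL = 2470 μL total → factor 2470/220 = 11.227
Step 2: 85 μL brought to 9.5 mL → factor 9500/85 = 111.76
Step 3: 0.42 mL + 8.2 mL = 8.62 mL total → factor 8.62/0.42 = 20.524
Step 4: 20-fold → factor 20
Step 5: 45 μL + 650 μL = 695 μL total → factor 695/45 = 15.444
Overall dilution factor = 11.227 × 111.76 × 20.524 × 20 × 15.444 = 7.955 × 10^6
Stock = 3.14 × 10^-7 μM × 7.955 × 10^6 = 2.50 μM

2.50 μM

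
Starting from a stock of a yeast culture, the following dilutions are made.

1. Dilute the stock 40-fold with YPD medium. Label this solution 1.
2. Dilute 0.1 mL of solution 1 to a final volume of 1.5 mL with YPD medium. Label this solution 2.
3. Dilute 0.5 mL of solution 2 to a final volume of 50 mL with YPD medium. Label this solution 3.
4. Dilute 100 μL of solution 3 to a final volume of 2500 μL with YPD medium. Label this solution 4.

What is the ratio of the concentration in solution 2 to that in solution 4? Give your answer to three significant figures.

2.50 × 10^3

Step 1: 40-fold → factor 40
Step 2: 0.1 mL brought to 1.5 mL → factor 1.5/0.1 = 15
Step 3: 0.5 mL brought to 50 mL → factor 50/0.5 = 100
Step 4: 100 μL brought to 2500 μL → factor 2500/100 = 25
Dilution factor to solution 2 = 600; to solution 4 = 1.5 × 10^6
[solution 2]/[solution 4] = (factor to solution 4)/(factor to solution 2) = 1.5 × 10^6/600 = 2.50 × 10^3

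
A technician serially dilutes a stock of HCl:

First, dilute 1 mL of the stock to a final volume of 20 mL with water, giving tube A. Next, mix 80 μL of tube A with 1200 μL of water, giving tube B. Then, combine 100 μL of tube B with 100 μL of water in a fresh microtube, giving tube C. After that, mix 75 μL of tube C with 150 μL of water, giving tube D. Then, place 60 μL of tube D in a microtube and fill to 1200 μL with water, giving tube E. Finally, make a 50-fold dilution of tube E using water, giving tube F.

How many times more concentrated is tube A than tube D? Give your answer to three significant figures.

96.0

Step 1: 1 mL brought to 20 mL → factor 20/1 = 20
Step 2: 80 μL + 1200 μL = 1280 μL total → factor 1280/80 = 16
Step 3: 100 μL + 100 μL = 200 μL total → factor 200/100 = 2
Step 4: 75 μL + 150 μL = 225 μL total → factor 225/75 = 3
Dilution factor to tube A = 20; to tube D = 1920
[tube A]/[tube D] = (factor to tube D)/(factor to tube A) = 1920/20 = 96.0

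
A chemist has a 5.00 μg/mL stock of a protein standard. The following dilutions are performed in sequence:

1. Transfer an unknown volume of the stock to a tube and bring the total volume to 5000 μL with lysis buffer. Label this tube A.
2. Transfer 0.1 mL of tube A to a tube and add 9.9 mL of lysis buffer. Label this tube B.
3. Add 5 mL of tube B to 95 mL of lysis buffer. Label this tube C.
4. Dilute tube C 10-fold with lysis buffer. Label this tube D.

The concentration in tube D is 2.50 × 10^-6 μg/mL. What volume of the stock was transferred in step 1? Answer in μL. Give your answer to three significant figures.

50.0 μL

Step 1: v brought to 5000 μL → factor = 5000 μL/v
Step 2: 0.1 mL + 9.9 mL = 10 mL total → factor 10/0.1 = 100
Step 3: 5 mL + 95 mL = 100 mL total → factor 100/5 = 20
Step 4: 10-fold → factor 10
Product of known-step factors = 20000
Overall factor = 5.00 μg/mL / (2.50 × 10^-6 μg/mL) = 2 × 10^6
Step-1 factor = 2 × 10^6 / 20000 = 100
v = 5000 μL / 100 = 50.0 μL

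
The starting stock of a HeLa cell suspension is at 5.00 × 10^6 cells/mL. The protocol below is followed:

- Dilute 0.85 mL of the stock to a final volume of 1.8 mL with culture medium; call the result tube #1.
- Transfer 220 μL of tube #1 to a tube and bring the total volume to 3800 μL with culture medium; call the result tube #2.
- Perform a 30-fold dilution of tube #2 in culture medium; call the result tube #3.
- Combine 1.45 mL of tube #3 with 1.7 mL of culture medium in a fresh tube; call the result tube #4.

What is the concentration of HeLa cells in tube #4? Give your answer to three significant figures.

Step 1: 0.85 mL brought to 1.8 mL → factor 1.8/0.85 = 2.1176
Step 2: 220 μL brought to 3800 μL → factor 3800/220 = 17.273
Step 3: 30-fold → factor 30
Step 4: 1.45 mL + 1.7 mL = 3.15 mL total → factor 3.15/1.45 = 2.1724
Overall dilution factor = 2.1176 × 17.273 × 30 × 2.1724 = 2383.8
Final = 5.00 × 10^6 cells/mL / 2383.8 = 2.10 × 10^3 cells/mL

2.10 × 10^3 cells/mL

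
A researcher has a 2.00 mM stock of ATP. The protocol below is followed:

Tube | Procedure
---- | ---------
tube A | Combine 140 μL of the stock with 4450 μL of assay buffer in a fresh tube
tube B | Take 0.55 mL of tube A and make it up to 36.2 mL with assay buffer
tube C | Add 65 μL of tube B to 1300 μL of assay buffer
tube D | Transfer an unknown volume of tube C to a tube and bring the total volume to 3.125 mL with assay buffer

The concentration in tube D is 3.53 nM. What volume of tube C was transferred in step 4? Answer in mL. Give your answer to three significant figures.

0.250 mL

Step 1: 140 μL + 4450 μL = 4590 μL total → factor 4590/140 = 32.786
Step 2: 0.55 mL brought to 36.2 mL → factor 36.2/0.55 = 65.818
Step 3: 65 μL + 1300 μL = 1365 μL total → factor 1365/65 = 21
Step 4: v brought to 3.125 mL → factor = 3.125 mL/v
Product of known-step factors = 45316
Overall factor = 2.00 mM / (3.53 nM) = 5.6657 × 10^5
Step-4 factor = 5.6657 × 10^5 / 45316 = 12.503
v = 3.125 mL / 12.503 = 0.250 mL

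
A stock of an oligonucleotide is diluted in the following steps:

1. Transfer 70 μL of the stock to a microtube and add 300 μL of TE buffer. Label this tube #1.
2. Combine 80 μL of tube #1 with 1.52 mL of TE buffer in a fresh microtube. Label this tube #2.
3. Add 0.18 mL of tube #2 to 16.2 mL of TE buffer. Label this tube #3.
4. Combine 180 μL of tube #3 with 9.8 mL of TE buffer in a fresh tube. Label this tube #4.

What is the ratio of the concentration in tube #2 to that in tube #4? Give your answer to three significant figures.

5.05 × 10^3

Step 1: 70 μL + 300 μL = 370 μL total → factor 370/70 = 5.2857
Step 2: 80 μL + 1.52 mL = 1600 μL total → factor 1600/80 = 20
Step 3: 0.18 mL + 16.2 mL = 16.38 mL total → factor 16.38/0.18 = 91
Step 4: 180 μL + 9.8 mL = 9980 μL total → factor 9980/180 = 55.444
Dilution factor to tube #2 = 105.71; to tube #4 = 5.3338 × 10^5
[tube #2]/[tube #4] = (factor to tube #4)/(factor to tube #2) = 5.3338 × 10^5/105.71 = 5.05 × 10^3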